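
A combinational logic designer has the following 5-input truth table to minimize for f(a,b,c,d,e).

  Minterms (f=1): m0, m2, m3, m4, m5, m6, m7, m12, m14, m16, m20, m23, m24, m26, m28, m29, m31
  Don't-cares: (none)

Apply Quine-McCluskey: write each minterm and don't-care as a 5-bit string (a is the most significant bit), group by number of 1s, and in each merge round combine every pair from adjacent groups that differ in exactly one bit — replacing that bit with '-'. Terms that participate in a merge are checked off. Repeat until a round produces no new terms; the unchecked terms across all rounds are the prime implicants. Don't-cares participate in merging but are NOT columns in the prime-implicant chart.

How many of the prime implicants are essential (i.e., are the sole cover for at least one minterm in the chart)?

[col 0] 00000*, 00010*, 00011*, 00100*, 00101*, 00110*, 00111*, 01100*, 01110*, 10000*, 10100*, 10111*, 11000*, 11010*, 11100*, 11101*, 11111*
[col 1] -0000*, -0100*, -0111, -1100*, 0-100*, 0-110*, 00-00*, 00-10*, 00-11*, 000-0*, 0001-*, 001-0*, 001-1*, 0010-*, 0011-*, 011-0*, 1-000*, 1-100*, 1-111, 10-00*, 11-00*, 110-0, 111-1, 1110-
[col 2] --100, -0-00, 0-1-0, 00--0, 00-1-, 001--, 1--00
Prime implicants: --100, -0-00, -0111, 0-1-0, 00--0, 00-1-, 001--, 1--00, 1-111, 110-0, 111-1, 1110-
PI chart (minterm → PIs covering it):
  0 | -0-00,00--0
  2 | 00--0,00-1-
  3 | 00-1-  (sole → essential)
  4 | --100,-0-00,0-1-0,00--0,001--
  5 | 001--  (sole → essential)
  6 | 0-1-0,00--0,00-1-,001--
  7 | -0111,00-1-,001--
  12 | --100,0-1-0
  14 | 0-1-0  (sole → essential)
  16 | -0-00,1--00
  20 | --100,-0-00,1--00
  23 | -0111,1-111
  24 | 1--00,110-0
  26 | 110-0  (sole → essential)
  28 | --100,1--00,1110-
  29 | 111-1,1110-
  31 | 1-111,111-1
Essential prime implicants: 0-1-0, 00-1-, 001--, 110-0

4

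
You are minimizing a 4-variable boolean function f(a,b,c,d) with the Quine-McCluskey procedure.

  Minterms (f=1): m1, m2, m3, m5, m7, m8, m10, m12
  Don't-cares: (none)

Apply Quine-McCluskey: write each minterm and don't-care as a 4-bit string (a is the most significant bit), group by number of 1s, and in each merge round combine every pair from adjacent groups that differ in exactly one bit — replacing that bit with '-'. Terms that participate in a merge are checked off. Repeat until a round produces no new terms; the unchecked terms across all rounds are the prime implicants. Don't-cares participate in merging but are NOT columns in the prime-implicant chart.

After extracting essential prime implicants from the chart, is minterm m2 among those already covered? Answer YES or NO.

size-2^0 implicants → 0001(✓)  0010(✓)  0011(✓)  0101(✓)  0111(✓)  1000(✓)  1010(✓)  1100(✓)
size-2^1 implicants → -010  0-01(✓)  0-11(✓)  00-1(✓)  001-  01-1(✓)  1-00  10-0
size-2^2 implicants → 0--1
Unchecked terms (primes): -010, 0--1, 001-, 1-00, 10-0
Minterm coverage:
  m1 ⊆ 0--1 [E]
  m2 ⊆ -010,001-
  m3 ⊆ 0--1,001-
  m5 ⊆ 0--1 [E]
  m7 ⊆ 0--1 [E]
  m8 ⊆ 1-00,10-0
  m10 ⊆ -010,10-0
  m12 ⊆ 1-00 [E]
E = {0--1, 1-00}

NO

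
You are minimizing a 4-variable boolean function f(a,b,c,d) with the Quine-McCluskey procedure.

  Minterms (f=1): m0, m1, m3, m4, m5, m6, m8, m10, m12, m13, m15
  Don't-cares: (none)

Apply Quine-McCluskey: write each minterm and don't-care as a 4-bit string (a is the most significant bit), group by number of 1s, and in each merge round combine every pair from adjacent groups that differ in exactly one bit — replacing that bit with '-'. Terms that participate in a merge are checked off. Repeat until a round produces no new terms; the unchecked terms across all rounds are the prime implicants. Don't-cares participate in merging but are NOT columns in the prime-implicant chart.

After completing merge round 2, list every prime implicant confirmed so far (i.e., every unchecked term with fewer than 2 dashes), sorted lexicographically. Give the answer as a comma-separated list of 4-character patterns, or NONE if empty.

00-1, 01-0, 10-0, 11-1

size-2^0 implicants → 0000(✓)  0001(✓)  0011(✓)  0100(✓)  0101(✓)  0110(✓)  1000(✓)  1010(✓)  1100(✓)  1101(✓)  1111(✓)
size-2^1 implicants → -000(✓)  -100(✓)  -101(✓)  0-00(✓)  0-01(✓)  00-1  000-(✓)  01-0  010-(✓)  1-00(✓)  10-0  11-1  110-(✓)
size-2^2 implicants → --00  -10-  0-0-
Unchecked terms (primes): --00, -10-, 0-0-, 00-1, 01-0, 10-0, 11-1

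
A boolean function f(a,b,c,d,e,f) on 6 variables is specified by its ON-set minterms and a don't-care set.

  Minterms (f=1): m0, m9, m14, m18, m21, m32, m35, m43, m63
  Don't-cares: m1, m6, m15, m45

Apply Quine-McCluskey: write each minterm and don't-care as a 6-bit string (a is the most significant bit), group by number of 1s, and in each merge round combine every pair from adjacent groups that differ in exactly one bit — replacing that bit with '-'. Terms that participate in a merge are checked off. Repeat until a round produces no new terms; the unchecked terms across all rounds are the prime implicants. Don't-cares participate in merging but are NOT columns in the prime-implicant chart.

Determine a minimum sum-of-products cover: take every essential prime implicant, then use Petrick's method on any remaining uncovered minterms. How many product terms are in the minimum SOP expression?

7

size-2^0 implicants → 000000(✓)  000001(✓)  000110(✓)  001001(✓)  001110(✓)  001111(✓)  010010  010101  100000(✓)  100011(✓)  101011(✓)  101101  111111
size-2^1 implicants → -00000  00-001  00-110  00000-  00111-  10-011
Unchecked terms (primes): -00000, 00-001, 00-110, 00000-, 00111-, 010010, 010101, 10-011, 101101, 111111
Minterm coverage:
  m0 ⊆ -00000,00000-
  m9 ⊆ 00-001 [E]
  m14 ⊆ 00-110,00111-
  m18 ⊆ 010010 [E]
  m21 ⊆ 010101 [E]
  m32 ⊆ -00000 [E]
  m35 ⊆ 10-011 [E]
  m43 ⊆ 10-011 [E]
  m63 ⊆ 111111 [E]
E = {-00000, 00-001, 010010, 010101, 10-011, 111111}
Petrick residual → 00-110
Cover = b'c'd'e'f' + a'b'd'e'f + a'b'def' + a'bc'd'ef' + a'bc'de'f + ab'd'ef + abcdef  |cover|=7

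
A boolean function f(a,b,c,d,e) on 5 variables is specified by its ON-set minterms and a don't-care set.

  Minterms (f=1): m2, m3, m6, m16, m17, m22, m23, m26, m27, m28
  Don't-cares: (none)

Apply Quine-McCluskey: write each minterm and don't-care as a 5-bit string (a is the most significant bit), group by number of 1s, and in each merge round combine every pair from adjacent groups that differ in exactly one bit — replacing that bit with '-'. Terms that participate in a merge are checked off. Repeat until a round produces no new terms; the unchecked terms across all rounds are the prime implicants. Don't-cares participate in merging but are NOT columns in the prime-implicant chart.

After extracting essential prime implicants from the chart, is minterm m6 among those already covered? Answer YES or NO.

[col 0] 00010*, 00011*, 00110*, 10000*, 10001*, 10110*, 10111*, 11010*, 11011*, 11100
[col 1] -0110, 00-10, 0001-, 1000-, 1011-, 1101-
Prime implicants: -0110, 00-10, 0001-, 1000-, 1011-, 1101-, 11100
PI chart (minterm → PIs covering it):
  2 | 00-10,0001-
  3 | 0001-  (sole → essential)
  6 | -0110,00-10
  16 | 1000-  (sole → essential)
  17 | 1000-  (sole → essential)
  22 | -0110,1011-
  23 | 1011-  (sole → essential)
  26 | 1101-  (sole → essential)
  27 | 1101-  (sole → essential)
  28 | 11100  (sole → essential)
Essential prime implicants: 0001-, 1000-, 1011-, 1101-, 11100

NO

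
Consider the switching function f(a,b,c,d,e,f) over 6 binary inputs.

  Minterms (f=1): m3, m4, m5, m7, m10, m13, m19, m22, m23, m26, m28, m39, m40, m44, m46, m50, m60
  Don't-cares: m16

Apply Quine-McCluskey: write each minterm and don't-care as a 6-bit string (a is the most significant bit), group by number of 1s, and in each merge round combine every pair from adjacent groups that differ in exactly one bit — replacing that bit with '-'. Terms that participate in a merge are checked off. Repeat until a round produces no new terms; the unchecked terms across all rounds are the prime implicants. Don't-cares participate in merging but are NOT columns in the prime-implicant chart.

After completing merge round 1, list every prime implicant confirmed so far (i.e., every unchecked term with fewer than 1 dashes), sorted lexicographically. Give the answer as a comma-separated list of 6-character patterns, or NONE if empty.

Round 0: 000011✓ 000100✓ 000101✓ 000111✓ 001010✓ 001101✓ 010000 010011✓ 010110✓ 010111✓ 011010✓ 011100✓ 100111✓ 101000✓ 101100✓ 101110✓ 110010 111100✓
Round 1: -00111 -11100 0-0011✓ 0-0111✓ 0-1010 00-101 000-11✓ 0001-1 00010- 010-11✓ 01011- 1-1100 101-00 1011-0
Round 2: 0-0-11
PIs = {-00111, -11100, 0-0-11, 0-1010, 00-101, 0001-1, 00010-, 010000, 01011-, 1-1100, 101-00, 1011-0, 110010}

010000, 110010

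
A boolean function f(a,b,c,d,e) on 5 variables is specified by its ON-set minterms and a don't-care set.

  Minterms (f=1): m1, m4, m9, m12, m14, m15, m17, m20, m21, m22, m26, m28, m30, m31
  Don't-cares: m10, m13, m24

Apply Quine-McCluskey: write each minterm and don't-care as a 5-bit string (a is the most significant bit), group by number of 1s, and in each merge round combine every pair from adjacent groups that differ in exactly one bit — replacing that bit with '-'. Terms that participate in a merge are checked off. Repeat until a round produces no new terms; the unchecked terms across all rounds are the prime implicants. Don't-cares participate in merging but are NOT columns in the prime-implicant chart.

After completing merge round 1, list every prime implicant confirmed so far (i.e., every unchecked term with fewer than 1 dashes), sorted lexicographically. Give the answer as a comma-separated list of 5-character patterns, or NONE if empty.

Round 0: 00001✓ 00100✓ 01001✓ 01010✓ 01100✓ 01101✓ 01110✓ 01111✓ 10001✓ 10100✓ 10101✓ 10110✓ 11000✓ 11010✓ 11100✓ 11110✓ 11111✓
Round 1: -0001 -0100✓ -1010✓ -1100✓ -1110✓ -1111✓ 0-001 0-100✓ 01-01 01-10✓ 011-0✓ 011-1✓ 0110-✓ 0111-✓ 1-100✓ 1-110✓ 10-01 101-0✓ 1010- 11-00✓ 11-10✓ 110-0✓ 111-0✓ 1111-✓
Round 2: --100 -1-10 -11-0 -111- 011-- 1-1-0 11--0
PIs = {--100, -0001, -1-10, -11-0, -111-, 0-001, 01-01, 011--, 1-1-0, 10-01, 1010-, 11--0}

NONE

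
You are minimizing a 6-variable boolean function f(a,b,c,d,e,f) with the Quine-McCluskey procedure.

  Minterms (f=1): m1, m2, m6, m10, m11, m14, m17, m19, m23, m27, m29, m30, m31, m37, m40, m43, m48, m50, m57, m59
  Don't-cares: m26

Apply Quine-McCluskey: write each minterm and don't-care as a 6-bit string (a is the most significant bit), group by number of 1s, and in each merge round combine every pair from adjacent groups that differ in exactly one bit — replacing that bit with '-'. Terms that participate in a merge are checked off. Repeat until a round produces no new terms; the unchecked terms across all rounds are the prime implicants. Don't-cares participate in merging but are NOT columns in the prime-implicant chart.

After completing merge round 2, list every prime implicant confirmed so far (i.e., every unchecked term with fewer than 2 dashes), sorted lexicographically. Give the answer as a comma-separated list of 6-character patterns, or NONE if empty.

size-2^0 implicants → 000001(✓)  000010(✓)  000110(✓)  001010(✓)  001011(✓)  001110(✓)  010001(✓)  010011(✓)  010111(✓)  011010(✓)  011011(✓)  011101(✓)  011110(✓)  011111(✓)  100101  101000  101011(✓)  110000(✓)  110010(✓)  111001(✓)  111011(✓)
size-2^1 implicants → -01011(✓)  -11011(✓)  0-0001  0-1010(✓)  0-1011(✓)  0-1110(✓)  00-010(✓)  00-110(✓)  000-10(✓)  001-10(✓)  00101-(✓)  01-011(✓)  01-111(✓)  010-11(✓)  0100-1  011-10(✓)  011-11(✓)  01101-(✓)  0111-1  01111-(✓)  1-1011(✓)  1100-0  1110-1
size-2^2 implicants → --1011  0-1-10  0-101-  00--10  01--11  011-1-
Unchecked terms (primes): --1011, 0-0001, 0-1-10, 0-101-, 00--10, 01--11, 0100-1, 011-1-, 0111-1, 100101, 101000, 1100-0, 1110-1

0-0001, 0100-1, 0111-1, 100101, 101000, 1100-0, 1110-1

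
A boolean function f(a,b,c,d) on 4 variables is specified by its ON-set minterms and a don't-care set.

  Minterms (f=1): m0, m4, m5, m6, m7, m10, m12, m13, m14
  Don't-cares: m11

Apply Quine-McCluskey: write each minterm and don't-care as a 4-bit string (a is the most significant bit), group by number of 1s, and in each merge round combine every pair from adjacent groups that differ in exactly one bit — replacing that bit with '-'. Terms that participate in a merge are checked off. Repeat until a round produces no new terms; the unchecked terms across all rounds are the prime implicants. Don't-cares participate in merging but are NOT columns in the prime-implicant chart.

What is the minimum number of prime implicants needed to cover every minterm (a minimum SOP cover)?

size-2^0 implicants → 0000(✓)  0100(✓)  0101(✓)  0110(✓)  0111(✓)  1010(✓)  1011(✓)  1100(✓)  1101(✓)  1110(✓)
size-2^1 implicants → -100(✓)  -101(✓)  -110(✓)  0-00  01-0(✓)  01-1(✓)  010-(✓)  011-(✓)  1-10  101-  11-0(✓)  110-(✓)
size-2^2 implicants → -1-0  -10-  01--
Unchecked terms (primes): -1-0, -10-, 0-00, 01--, 1-10, 101-
Minterm coverage:
  m0 ⊆ 0-00 [E]
  m4 ⊆ -1-0,-10-,0-00,01--
  m5 ⊆ -10-,01--
  m6 ⊆ -1-0,01--
  m7 ⊆ 01-- [E]
  m10 ⊆ 1-10,101-
  m12 ⊆ -1-0,-10-
  m13 ⊆ -10- [E]
  m14 ⊆ -1-0,1-10
E = {-10-, 0-00, 01--}
Petrick residual → 1-10
Cover = bc' + a'c'd' + a'b + acd'  |cover|=4

4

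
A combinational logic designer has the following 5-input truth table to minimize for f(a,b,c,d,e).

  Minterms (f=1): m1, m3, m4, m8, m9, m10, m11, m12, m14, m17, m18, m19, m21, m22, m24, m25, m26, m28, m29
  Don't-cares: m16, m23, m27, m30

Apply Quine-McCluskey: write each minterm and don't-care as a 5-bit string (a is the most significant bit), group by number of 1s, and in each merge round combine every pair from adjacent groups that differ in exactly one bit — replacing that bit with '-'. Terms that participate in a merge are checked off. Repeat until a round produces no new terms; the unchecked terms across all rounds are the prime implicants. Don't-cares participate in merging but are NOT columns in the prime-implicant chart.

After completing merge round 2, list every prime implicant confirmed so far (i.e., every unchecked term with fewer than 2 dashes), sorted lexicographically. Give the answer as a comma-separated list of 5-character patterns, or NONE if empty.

Round 0: 00001✓ 00011✓ 00100✓ 01000✓ 01001✓ 01010✓ 01011✓ 01100✓ 01110✓ 10000✓ 10001✓ 10010✓ 10011✓ 10101✓ 10110✓ 10111✓ 11000✓ 11001✓ 11010✓ 11011✓ 11100✓ 11101✓ 11110✓
Round 1: -0001✓ -0011✓ -1000✓ -1001✓ -1010✓ -1011✓ -1100✓ -1110✓ 0-001✓ 0-011✓ 0-100 000-1✓ 01-00✓ 01-10✓ 010-0✓ 010-1✓ 0100-✓ 0101-✓ 011-0✓ 1-000✓ 1-001✓ 1-010✓ 1-011✓ 1-101✓ 1-110✓ 10-01✓ 10-10✓ 10-11✓ 100-0✓ 100-1✓ 1000-✓ 1001-✓ 101-1✓ 1011-✓ 11-00✓ 11-01✓ 11-10✓ 110-0✓ 110-1✓ 1100-✓ 1101-✓ 111-0✓ 1110-✓
Round 2: --001✓ --011✓ -00-1✓ -1-00✓ -1-10✓ -10-0✓ -10-1✓ -100-✓ -101-✓ -11-0✓ 0-0-1✓ 01--0✓ 010--✓ 1--01 1--10 1-0-0✓ 1-0-1✓ 1-00-✓ 1-01-✓ 10--1 10-1- 100--✓ 11--0✓ 11-0- 110--✓
Round 3: --0-1 -1--0 -10-- 1-0--
PIs = {--0-1, -1--0, -10--, 0-100, 1--01, 1--10, 1-0--, 10--1, 10-1-, 11-0-}

0-100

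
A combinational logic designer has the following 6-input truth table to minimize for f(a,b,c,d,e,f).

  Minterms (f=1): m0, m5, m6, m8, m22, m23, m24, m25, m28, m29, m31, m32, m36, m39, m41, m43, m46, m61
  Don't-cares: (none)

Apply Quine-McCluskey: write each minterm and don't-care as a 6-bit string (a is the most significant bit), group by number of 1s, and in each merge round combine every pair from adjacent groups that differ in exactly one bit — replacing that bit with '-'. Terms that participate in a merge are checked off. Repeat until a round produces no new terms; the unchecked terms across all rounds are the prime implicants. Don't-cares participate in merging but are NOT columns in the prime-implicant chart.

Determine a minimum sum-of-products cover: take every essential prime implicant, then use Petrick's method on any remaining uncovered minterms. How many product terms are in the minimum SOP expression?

Round 0: 000000✓ 000101 000110✓ 001000✓ 010110✓ 010111✓ 011000✓ 011001✓ 011100✓ 011101✓ 011111✓ 100000✓ 100100✓ 100111 101001✓ 101011✓ 101110 111101✓
Round 1: -00000 -11101 0-0110 0-1000 00-000 01-111 01011- 011-00✓ 011-01✓ 01100-✓ 0111-1 01110-✓ 100-00 1010-1
Round 2: 011-0-
PIs = {-00000, -11101, 0-0110, 0-1000, 00-000, 000101, 01-111, 01011-, 011-0-, 0111-1, 100-00, 100111, 1010-1, 101110}
Coverage chart:
  m0: -00000,00-000
  m5: 000101 ←essential
  m6: 0-0110 ←essential
  m8: 0-1000,00-000
  m22: 0-0110,01011-
  m23: 01-111,01011-
  m24: 0-1000,011-0-
  m25: 011-0- ←essential
  m28: 011-0- ←essential
  m29: -11101,011-0-,0111-1
  m31: 01-111,0111-1
  m32: -00000,100-00
  m36: 100-00 ←essential
  m39: 100111 ←essential
  m41: 1010-1 ←essential
  m43: 1010-1 ←essential
  m46: 101110 ←essential
  m61: -11101 ←essential
Essential: -11101, 0-0110, 000101, 011-0-, 100-00, 100111, 1010-1, 101110
Petrick residual → 00-000, 01-111
Min cover (10 terms): bcde'f + a'c'def' + a'b'd'e'f' + a'b'c'de'f + a'bdef + a'bce' + ab'c'e'f' + ab'c'def + ab'cd'f + ab'cdef'

10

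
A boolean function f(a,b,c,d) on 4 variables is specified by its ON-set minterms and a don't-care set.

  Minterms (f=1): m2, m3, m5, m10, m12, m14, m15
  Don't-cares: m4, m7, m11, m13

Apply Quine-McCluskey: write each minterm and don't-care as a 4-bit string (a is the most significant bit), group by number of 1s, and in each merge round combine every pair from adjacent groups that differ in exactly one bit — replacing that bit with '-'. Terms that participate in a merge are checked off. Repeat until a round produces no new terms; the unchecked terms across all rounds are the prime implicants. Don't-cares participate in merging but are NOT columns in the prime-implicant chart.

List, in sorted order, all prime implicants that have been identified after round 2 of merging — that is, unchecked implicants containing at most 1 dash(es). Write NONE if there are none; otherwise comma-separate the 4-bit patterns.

[col 0] 0010*, 0011*, 0100*, 0101*, 0111*, 1010*, 1011*, 1100*, 1101*, 1110*, 1111*
[col 1] -010*, -011*, -100*, -101*, -111*, 0-11*, 001-*, 01-1*, 010-*, 1-10*, 1-11*, 101-*, 11-0*, 11-1*, 110-*, 111-*
[col 2] --11, -01-, -1-1, -10-, 1-1-, 11--
Prime implicants: --11, -01-, -1-1, -10-, 1-1-, 11--

NONE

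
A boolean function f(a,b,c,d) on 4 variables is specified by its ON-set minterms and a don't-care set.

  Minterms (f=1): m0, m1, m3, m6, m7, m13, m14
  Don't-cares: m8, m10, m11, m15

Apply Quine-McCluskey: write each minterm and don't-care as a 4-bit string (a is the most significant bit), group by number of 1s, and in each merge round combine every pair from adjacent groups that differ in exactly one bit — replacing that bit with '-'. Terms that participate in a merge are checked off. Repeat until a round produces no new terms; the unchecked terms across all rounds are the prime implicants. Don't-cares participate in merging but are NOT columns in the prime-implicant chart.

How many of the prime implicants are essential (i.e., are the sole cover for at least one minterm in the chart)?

size-2^0 implicants → 0000(✓)  0001(✓)  0011(✓)  0110(✓)  0111(✓)  1000(✓)  1010(✓)  1011(✓)  1101(✓)  1110(✓)  1111(✓)
size-2^1 implicants → -000  -011(✓)  -110(✓)  -111(✓)  0-11(✓)  00-1  000-  011-(✓)  1-10(✓)  1-11(✓)  10-0  101-(✓)  11-1  111-(✓)
size-2^2 implicants → --11  -11-  1-1-
Unchecked terms (primes): --11, -000, -11-, 00-1, 000-, 1-1-, 10-0, 11-1
Minterm coverage:
  m0 ⊆ -000,000-
  m1 ⊆ 00-1,000-
  m3 ⊆ --11,00-1
  m6 ⊆ -11- [E]
  m7 ⊆ --11,-11-
  m13 ⊆ 11-1 [E]
  m14 ⊆ -11-,1-1-
E = {-11-, 11-1}

2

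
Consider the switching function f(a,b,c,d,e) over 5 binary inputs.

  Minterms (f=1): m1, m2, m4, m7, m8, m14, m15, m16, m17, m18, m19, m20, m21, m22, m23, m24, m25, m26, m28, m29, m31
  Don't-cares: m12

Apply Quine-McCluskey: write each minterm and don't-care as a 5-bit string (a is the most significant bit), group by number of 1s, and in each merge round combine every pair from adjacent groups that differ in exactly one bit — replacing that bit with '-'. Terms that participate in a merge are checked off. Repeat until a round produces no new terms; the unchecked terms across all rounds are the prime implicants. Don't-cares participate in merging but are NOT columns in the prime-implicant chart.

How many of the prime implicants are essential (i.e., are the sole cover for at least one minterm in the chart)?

8

[col 0] 00001*, 00010*, 00100*, 00111*, 01000*, 01100*, 01110*, 01111*, 10000*, 10001*, 10010*, 10011*, 10100*, 10101*, 10110*, 10111*, 11000*, 11001*, 11010*, 11100*, 11101*, 11111*
[col 1] -0001, -0010, -0100*, -0111*, -1000*, -1100*, -1111*, 0-100*, 0-111*, 01-00*, 011-0, 0111-, 1-000*, 1-001*, 1-010*, 1-100*, 1-101*, 1-111*, 10-00*, 10-01*, 10-10*, 10-11*, 100-0*, 100-1*, 1000-*, 1001-*, 101-0*, 101-1*, 1010-*, 1011-*, 11-00*, 11-01*, 110-0*, 1100-*, 111-1*, 1110-*
[col 2] --100, --111, -1-00, 1--00*, 1--01*, 1-0-0, 1-00-*, 1-1-1, 1-10-*, 10--0*, 10--1*, 10-0-*, 10-1-*, 100--*, 101--*, 11-0-*
[col 3] 1--0-, 10---
Prime implicants: --100, --111, -0001, -0010, -1-00, 011-0, 0111-, 1--0-, 1-0-0, 1-1-1, 10---
PI chart (minterm → PIs covering it):
  1 | -0001  (sole → essential)
  2 | -0010  (sole → essential)
  4 | --100  (sole → essential)
  7 | --111  (sole → essential)
  8 | -1-00  (sole → essential)
  14 | 011-0,0111-
  15 | --111,0111-
  16 | 1--0-,1-0-0,10---
  17 | -0001,1--0-,10---
  18 | -0010,1-0-0,10---
  19 | 10---  (sole → essential)
  20 | --100,1--0-,10---
  21 | 1--0-,1-1-1,10---
  22 | 10---  (sole → essential)
  23 | --111,1-1-1,10---
  24 | -1-00,1--0-,1-0-0
  25 | 1--0-  (sole → essential)
  26 | 1-0-0  (sole → essential)
  28 | --100,-1-00,1--0-
  29 | 1--0-,1-1-1
  31 | --111,1-1-1
Essential prime implicants: --100, --111, -0001, -0010, -1-00, 1--0-, 1-0-0, 10---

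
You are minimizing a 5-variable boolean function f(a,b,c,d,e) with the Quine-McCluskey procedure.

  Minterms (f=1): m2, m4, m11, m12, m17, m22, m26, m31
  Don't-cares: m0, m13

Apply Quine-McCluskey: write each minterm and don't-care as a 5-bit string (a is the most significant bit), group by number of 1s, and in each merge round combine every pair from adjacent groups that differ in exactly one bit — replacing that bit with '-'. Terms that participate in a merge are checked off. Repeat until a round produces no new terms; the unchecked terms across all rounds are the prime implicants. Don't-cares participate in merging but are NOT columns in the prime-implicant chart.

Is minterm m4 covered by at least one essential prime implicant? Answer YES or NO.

NO

Round 0: 00000✓ 00010✓ 00100✓ 01011 01100✓ 01101✓ 10001 10110 11010 11111
Round 1: 0-100 00-00 000-0 0110-
PIs = {0-100, 00-00, 000-0, 01011, 0110-, 10001, 10110, 11010, 11111}
Coverage chart:
  m2: 000-0 ←essential
  m4: 0-100,00-00
  m11: 01011 ←essential
  m12: 0-100,0110-
  m17: 10001 ←essential
  m22: 10110 ←essential
  m26: 11010 ←essential
  m31: 11111 ←essential
Essential: 000-0, 01011, 10001, 10110, 11010, 11111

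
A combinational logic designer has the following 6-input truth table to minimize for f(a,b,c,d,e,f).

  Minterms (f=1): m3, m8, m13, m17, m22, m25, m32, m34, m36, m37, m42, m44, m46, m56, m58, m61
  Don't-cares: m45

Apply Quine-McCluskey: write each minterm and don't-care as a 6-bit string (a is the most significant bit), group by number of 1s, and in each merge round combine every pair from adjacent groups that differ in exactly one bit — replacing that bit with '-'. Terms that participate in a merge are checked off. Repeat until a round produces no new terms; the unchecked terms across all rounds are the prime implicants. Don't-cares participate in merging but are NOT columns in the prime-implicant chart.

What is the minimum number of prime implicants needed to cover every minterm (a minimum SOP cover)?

Round 0: 000011 001000 001101✓ 010001✓ 010110 011001✓ 100000✓ 100010✓ 100100✓ 100101✓ 101010✓ 101100✓ 101101✓ 101110✓ 111000✓ 111010✓ 111101✓
Round 1: -01101 01-001 1-1010 1-1101 10-010 10-100✓ 10-101✓ 100-00 1000-0 10010-✓ 101-10 1011-0 10110-✓ 1110-0
Round 2: 10-10-
PIs = {-01101, 000011, 001000, 01-001, 010110, 1-1010, 1-1101, 10-010, 10-10-, 100-00, 1000-0, 101-10, 1011-0, 1110-0}
Coverage chart:
  m3: 000011 ←essential
  m8: 001000 ←essential
  m13: -01101 ←essential
  m17: 01-001 ←essential
  m22: 010110 ←essential
  m25: 01-001 ←essential
  m32: 100-00,1000-0
  m34: 10-010,1000-0
  m36: 10-10-,100-00
  m37: 10-10- ←essential
  m42: 1-1010,10-010,101-10
  m44: 10-10-,1011-0
  m46: 101-10,1011-0
  m56: 1110-0 ←essential
  m58: 1-1010,1110-0
  m61: 1-1101 ←essential
Essential: -01101, 000011, 001000, 01-001, 010110, 1-1101, 10-10-, 1110-0
Petrick residual → 1000-0, 101-10
Min cover (10 terms): b'cde'f + a'b'c'd'ef + a'b'cd'e'f' + a'bd'e'f + a'bc'def' + acde'f + ab'de' + ab'c'd'f' + ab'cef' + abcd'f'

10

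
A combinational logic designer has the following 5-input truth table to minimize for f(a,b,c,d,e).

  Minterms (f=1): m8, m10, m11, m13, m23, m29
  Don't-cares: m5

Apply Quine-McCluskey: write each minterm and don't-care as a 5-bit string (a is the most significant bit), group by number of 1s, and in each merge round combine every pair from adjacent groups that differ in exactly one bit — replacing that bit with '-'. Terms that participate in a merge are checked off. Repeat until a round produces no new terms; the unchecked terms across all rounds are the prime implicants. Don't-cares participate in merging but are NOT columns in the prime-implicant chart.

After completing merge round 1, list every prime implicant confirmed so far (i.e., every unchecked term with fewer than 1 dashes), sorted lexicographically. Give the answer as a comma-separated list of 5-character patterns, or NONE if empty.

10111

[col 0] 00101*, 01000*, 01010*, 01011*, 01101*, 10111, 11101*
[col 1] -1101, 0-101, 010-0, 0101-
Prime implicants: -1101, 0-101, 010-0, 0101-, 10111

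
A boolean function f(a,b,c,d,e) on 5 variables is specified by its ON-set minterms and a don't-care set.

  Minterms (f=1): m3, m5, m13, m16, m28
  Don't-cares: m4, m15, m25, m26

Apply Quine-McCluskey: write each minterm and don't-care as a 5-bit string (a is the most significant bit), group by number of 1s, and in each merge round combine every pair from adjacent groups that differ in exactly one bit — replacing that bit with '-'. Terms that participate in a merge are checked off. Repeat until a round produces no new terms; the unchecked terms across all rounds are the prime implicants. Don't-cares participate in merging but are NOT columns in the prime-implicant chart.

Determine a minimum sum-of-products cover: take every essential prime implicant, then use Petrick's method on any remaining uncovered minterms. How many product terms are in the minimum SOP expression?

[col 0] 00011, 00100*, 00101*, 01101*, 01111*, 10000, 11001, 11010, 11100
[col 1] 0-101, 0010-, 011-1
Prime implicants: 0-101, 00011, 0010-, 011-1, 10000, 11001, 11010, 11100
PI chart (minterm → PIs covering it):
  3 | 00011  (sole → essential)
  5 | 0-101,0010-
  13 | 0-101,011-1
  16 | 10000  (sole → essential)
  28 | 11100  (sole → essential)
Essential prime implicants: 00011, 10000, 11100
Petrick residual → 0-101
Minimum SOP uses 4 PIs: a'cd'e + a'b'c'de + ab'c'd'e' + abcd'e'

4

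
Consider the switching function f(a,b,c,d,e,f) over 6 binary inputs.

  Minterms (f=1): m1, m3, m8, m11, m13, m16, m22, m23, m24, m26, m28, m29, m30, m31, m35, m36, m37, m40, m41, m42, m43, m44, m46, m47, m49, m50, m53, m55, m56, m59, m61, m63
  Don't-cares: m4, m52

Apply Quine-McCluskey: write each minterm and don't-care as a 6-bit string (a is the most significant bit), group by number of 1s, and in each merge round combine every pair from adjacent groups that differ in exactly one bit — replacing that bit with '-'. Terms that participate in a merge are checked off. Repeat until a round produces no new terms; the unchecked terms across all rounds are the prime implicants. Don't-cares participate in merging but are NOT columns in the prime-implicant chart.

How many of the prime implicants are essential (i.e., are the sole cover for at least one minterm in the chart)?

size-2^0 implicants → 000001(✓)  000011(✓)  000100(✓)  001000(✓)  001011(✓)  001101(✓)  010000(✓)  010110(✓)  010111(✓)  011000(✓)  011010(✓)  011100(✓)  011101(✓)  011110(✓)  011111(✓)  100011(✓)  100100(✓)  100101(✓)  101000(✓)  101001(✓)  101010(✓)  101011(✓)  101100(✓)  101110(✓)  101111(✓)  110001(✓)  110010  110100(✓)  110101(✓)  110111(✓)  111000(✓)  111011(✓)  111101(✓)  111111(✓)
size-2^1 implicants → -00011(✓)  -00100  -01000(✓)  -01011(✓)  -10111(✓)  -11000(✓)  -11101(✓)  -11111(✓)  0-1000(✓)  0-1101  00-011(✓)  0000-1  01-000  01-110(✓)  01-111(✓)  01011-(✓)  011-00(✓)  011-10(✓)  0110-0(✓)  0111-0(✓)  0111-1(✓)  01110-(✓)  01111-(✓)  1-0100(✓)  1-0101(✓)  1-1000(✓)  1-1011(✓)  1-1111(✓)  10-011(✓)  10-100  10010-(✓)  101-00(✓)  101-10(✓)  101-11(✓)  1010-0(✓)  1010-1(✓)  10100-(✓)  10101-(✓)  1011-0(✓)  10111-(✓)  11-101(✓)  11-111(✓)  110-01  1101-1(✓)  11010-(✓)  111-11(✓)  1111-1(✓)
size-2^2 implicants → --1000  -0-011  -1-111  -111-1  01-11-  011--0  0111--  1-010-  1-1-11  101--0  101-1-  1010--  11-1-1
Unchecked terms (primes): --1000, -0-011, -00100, -1-111, -111-1, 0-1101, 0000-1, 01-000, 01-11-, 011--0, 0111--, 1-010-, 1-1-11, 10-100, 101--0, 101-1-, 1010--, 11-1-1, 110-01, 110010
Minterm coverage:
  m1 ⊆ 0000-1 [E]
  m3 ⊆ -0-011,0000-1
  m8 ⊆ --1000 [E]
  m11 ⊆ -0-011 [E]
  m13 ⊆ 0-1101 [E]
  m16 ⊆ 01-000 [E]
  m22 ⊆ 01-11- [E]
  m23 ⊆ -1-111,01-11-
  m24 ⊆ --1000,01-000,011--0
  m26 ⊆ 011--0 [E]
  m28 ⊆ 011--0,0111--
  m29 ⊆ -111-1,0-1101,0111--
  m30 ⊆ 01-11-,011--0,0111--
  m31 ⊆ -1-111,-111-1,01-11-,0111--
  m35 ⊆ -0-011 [E]
  m36 ⊆ -00100,1-010-,10-100
  m37 ⊆ 1-010- [E]
  m40 ⊆ --1000,101--0,1010--
  m41 ⊆ 1010-- [E]
  m42 ⊆ 101--0,101-1-,1010--
  m43 ⊆ -0-011,1-1-11,101-1-,1010--
  m44 ⊆ 10-100,101--0
  m46 ⊆ 101--0,101-1-
  m47 ⊆ 1-1-11,101-1-
  m49 ⊆ 110-01 [E]
  m50 ⊆ 110010 [E]
  m53 ⊆ 1-010-,11-1-1,110-01
  m55 ⊆ -1-111,11-1-1
  m56 ⊆ --1000 [E]
  m59 ⊆ 1-1-11 [E]
  m61 ⊆ -111-1,11-1-1
  m63 ⊆ -1-111,-111-1,1-1-11,11-1-1
E = {--1000, -0-011, 0-1101, 0000-1, 01-000, 01-11-, 011--0, 1-010-, 1-1-11, 1010--, 110-01, 110010}

12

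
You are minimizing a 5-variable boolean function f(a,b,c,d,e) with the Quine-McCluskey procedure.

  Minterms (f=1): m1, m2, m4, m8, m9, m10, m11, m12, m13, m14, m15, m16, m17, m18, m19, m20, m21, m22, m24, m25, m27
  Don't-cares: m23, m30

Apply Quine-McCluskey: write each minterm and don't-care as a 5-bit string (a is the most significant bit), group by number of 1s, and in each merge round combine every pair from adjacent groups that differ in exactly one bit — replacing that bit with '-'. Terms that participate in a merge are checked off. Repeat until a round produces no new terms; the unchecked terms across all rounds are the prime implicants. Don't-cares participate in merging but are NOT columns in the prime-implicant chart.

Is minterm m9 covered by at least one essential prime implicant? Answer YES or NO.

size-2^0 implicants → 00001(✓)  00010(✓)  00100(✓)  01000(✓)  01001(✓)  01010(✓)  01011(✓)  01100(✓)  01101(✓)  01110(✓)  01111(✓)  10000(✓)  10001(✓)  10010(✓)  10011(✓)  10100(✓)  10101(✓)  10110(✓)  10111(✓)  11000(✓)  11001(✓)  11011(✓)  11110(✓)
size-2^1 implicants → -0001(✓)  -0010  -0100  -1000(✓)  -1001(✓)  -1011(✓)  -1110  0-001(✓)  0-010  0-100  01-00(✓)  01-01(✓)  01-10(✓)  01-11(✓)  010-0(✓)  010-1(✓)  0100-(✓)  0101-(✓)  011-0(✓)  011-1(✓)  0110-(✓)  0111-(✓)  1-000(✓)  1-001(✓)  1-011(✓)  1-110  10-00(✓)  10-01(✓)  10-10(✓)  10-11(✓)  100-0(✓)  100-1(✓)  1000-(✓)  1001-(✓)  101-0(✓)  101-1(✓)  1010-(✓)  1011-(✓)  110-1(✓)  1100-(✓)
size-2^2 implicants → --001  -10-1  -100-  01--0(✓)  01--1(✓)  01-0-(✓)  01-1-(✓)  010--(✓)  011--(✓)  1-0-1  1-00-  10--0(✓)  10--1(✓)  10-0-(✓)  10-1-(✓)  100--(✓)  101--(✓)
size-2^3 implicants → 01---  10---
Unchecked terms (primes): --001, -0010, -0100, -10-1, -100-, -1110, 0-010, 0-100, 01---, 1-0-1, 1-00-, 1-110, 10---
Minterm coverage:
  m1 ⊆ --001 [E]
  m2 ⊆ -0010,0-010
  m4 ⊆ -0100,0-100
  m8 ⊆ -100-,01---
  m9 ⊆ --001,-10-1,-100-,01---
  m10 ⊆ 0-010,01---
  m11 ⊆ -10-1,01---
  m12 ⊆ 0-100,01---
  m13 ⊆ 01--- [E]
  m14 ⊆ -1110,01---
  m15 ⊆ 01--- [E]
  m16 ⊆ 1-00-,10---
  m17 ⊆ --001,1-0-1,1-00-,10---
  m18 ⊆ -0010,10---
  m19 ⊆ 1-0-1,10---
  m20 ⊆ -0100,10---
  m21 ⊆ 10--- [E]
  m22 ⊆ 1-110,10---
  m24 ⊆ -100-,1-00-
  m25 ⊆ --001,-10-1,-100-,1-0-1,1-00-
  m27 ⊆ -10-1,1-0-1
E = {--001, 01---, 10---}

YES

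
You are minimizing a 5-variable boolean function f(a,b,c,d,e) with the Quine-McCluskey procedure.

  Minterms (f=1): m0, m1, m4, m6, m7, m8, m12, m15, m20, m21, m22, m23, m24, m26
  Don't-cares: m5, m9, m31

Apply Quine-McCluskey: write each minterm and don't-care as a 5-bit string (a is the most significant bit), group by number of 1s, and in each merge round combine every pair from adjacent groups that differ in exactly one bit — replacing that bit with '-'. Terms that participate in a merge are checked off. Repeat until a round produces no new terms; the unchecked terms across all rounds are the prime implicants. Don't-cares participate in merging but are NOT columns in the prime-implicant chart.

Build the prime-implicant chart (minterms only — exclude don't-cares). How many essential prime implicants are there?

[col 0] 00000*, 00001*, 00100*, 00101*, 00110*, 00111*, 01000*, 01001*, 01100*, 01111*, 10100*, 10101*, 10110*, 10111*, 11000*, 11010*, 11111*
[col 1] -0100*, -0101*, -0110*, -0111*, -1000, -1111*, 0-000*, 0-001*, 0-100*, 0-111*, 00-00*, 00-01*, 0000-*, 001-0*, 001-1*, 0010-*, 0011-*, 01-00*, 0100-*, 1-111*, 101-0*, 101-1*, 1010-*, 1011-*, 110-0
[col 2] --111, -01-0*, -01-1*, -010-*, -011-*, 0--00, 0-00-, 00-0-, 001--*, 101--*
[col 3] -01--
Prime implicants: --111, -01--, -1000, 0--00, 0-00-, 00-0-, 110-0
PI chart (minterm → PIs covering it):
  0 | 0--00,0-00-,00-0-
  1 | 0-00-,00-0-
  4 | -01--,0--00,00-0-
  6 | -01--  (sole → essential)
  7 | --111,-01--
  8 | -1000,0--00,0-00-
  12 | 0--00  (sole → essential)
  15 | --111  (sole → essential)
  20 | -01--  (sole → essential)
  21 | -01--  (sole → essential)
  22 | -01--  (sole → essential)
  23 | --111,-01--
  24 | -1000,110-0
  26 | 110-0  (sole → essential)
Essential prime implicants: --111, -01--, 0--00, 110-0

4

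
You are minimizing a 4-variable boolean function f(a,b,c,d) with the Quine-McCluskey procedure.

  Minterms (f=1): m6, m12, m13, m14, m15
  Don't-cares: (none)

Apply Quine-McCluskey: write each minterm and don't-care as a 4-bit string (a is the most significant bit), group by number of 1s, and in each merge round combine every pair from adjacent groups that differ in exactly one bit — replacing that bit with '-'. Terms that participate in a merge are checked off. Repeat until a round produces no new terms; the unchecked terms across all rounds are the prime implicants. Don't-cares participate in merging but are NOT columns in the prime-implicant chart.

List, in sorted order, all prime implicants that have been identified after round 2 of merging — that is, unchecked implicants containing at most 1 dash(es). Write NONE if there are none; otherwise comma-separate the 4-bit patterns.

-110

size-2^0 implicants → 0110(✓)  1100(✓)  1101(✓)  1110(✓)  1111(✓)
size-2^1 implicants → -110  11-0(✓)  11-1(✓)  110-(✓)  111-(✓)
size-2^2 implicants → 11--
Unchecked terms (primes): -110, 11--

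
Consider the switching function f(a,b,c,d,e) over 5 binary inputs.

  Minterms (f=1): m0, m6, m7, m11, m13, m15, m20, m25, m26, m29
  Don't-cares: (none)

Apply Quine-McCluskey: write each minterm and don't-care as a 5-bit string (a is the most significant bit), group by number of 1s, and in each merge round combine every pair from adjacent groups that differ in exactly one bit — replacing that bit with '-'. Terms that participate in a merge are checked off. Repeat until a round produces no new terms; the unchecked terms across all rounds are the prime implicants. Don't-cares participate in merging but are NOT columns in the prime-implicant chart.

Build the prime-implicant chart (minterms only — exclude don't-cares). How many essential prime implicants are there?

6

[col 0] 00000, 00110*, 00111*, 01011*, 01101*, 01111*, 10100, 11001*, 11010, 11101*
[col 1] -1101, 0-111, 0011-, 01-11, 011-1, 11-01
Prime implicants: -1101, 0-111, 00000, 0011-, 01-11, 011-1, 10100, 11-01, 11010
PI chart (minterm → PIs covering it):
  0 | 00000  (sole → essential)
  6 | 0011-  (sole → essential)
  7 | 0-111,0011-
  11 | 01-11  (sole → essential)
  13 | -1101,011-1
  15 | 0-111,01-11,011-1
  20 | 10100  (sole → essential)
  25 | 11-01  (sole → essential)
  26 | 11010  (sole → essential)
  29 | -1101,11-01
Essential prime implicants: 00000, 0011-, 01-11, 10100, 11-01, 11010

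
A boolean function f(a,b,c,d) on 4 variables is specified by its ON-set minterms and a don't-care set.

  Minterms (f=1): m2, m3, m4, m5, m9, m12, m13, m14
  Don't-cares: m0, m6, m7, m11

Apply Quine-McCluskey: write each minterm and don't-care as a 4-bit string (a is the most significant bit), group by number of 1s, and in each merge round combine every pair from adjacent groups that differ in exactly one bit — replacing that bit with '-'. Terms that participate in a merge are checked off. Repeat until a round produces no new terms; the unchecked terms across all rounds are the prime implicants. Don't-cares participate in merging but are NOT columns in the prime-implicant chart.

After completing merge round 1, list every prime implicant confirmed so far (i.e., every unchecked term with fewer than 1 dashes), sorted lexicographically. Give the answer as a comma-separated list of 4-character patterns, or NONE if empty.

[col 0] 0000*, 0010*, 0011*, 0100*, 0101*, 0110*, 0111*, 1001*, 1011*, 1100*, 1101*, 1110*
[col 1] -011, -100*, -101*, -110*, 0-00*, 0-10*, 0-11*, 00-0*, 001-*, 01-0*, 01-1*, 010-*, 011-*, 1-01, 10-1, 11-0*, 110-*
[col 2] -1-0, -10-, 0--0, 0-1-, 01--
Prime implicants: -011, -1-0, -10-, 0--0, 0-1-, 01--, 1-01, 10-1

NONE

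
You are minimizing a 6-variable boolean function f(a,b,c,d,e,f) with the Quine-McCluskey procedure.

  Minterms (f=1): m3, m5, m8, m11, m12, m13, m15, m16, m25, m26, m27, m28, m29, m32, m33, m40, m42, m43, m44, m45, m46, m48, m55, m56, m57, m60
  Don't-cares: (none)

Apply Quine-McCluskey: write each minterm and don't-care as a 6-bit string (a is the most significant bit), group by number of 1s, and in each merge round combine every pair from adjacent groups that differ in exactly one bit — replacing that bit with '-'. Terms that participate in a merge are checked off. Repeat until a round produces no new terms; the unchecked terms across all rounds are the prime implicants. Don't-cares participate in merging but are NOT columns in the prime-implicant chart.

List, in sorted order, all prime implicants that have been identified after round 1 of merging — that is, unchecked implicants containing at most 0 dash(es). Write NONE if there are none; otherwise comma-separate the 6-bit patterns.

[col 0] 000011*, 000101*, 001000*, 001011*, 001100*, 001101*, 001111*, 010000*, 011001*, 011010*, 011011*, 011100*, 011101*, 100000*, 100001*, 101000*, 101010*, 101011*, 101100*, 101101*, 101110*, 110000*, 110111, 111000*, 111001*, 111100*
[col 1] -01000*, -01011, -01100*, -01101*, -10000, -11001, -11100*, 0-1011, 0-1100*, 0-1101*, 00-011, 00-101, 001-00*, 001-11, 0011-1, 00110-*, 011-01, 0110-1, 01101-, 01110-*, 1-0000*, 1-1000*, 1-1100*, 10-000*, 10000-, 101-00*, 101-10*, 1010-0*, 10101-, 1011-0*, 10110-*, 11-000*, 111-00*, 11100-
[col 2] --1100, -01-00, -0110-, 0-110-, 1--000, 1-1-00, 101--0
Prime implicants: --1100, -01-00, -01011, -0110-, -10000, -11001, 0-1011, 0-110-, 00-011, 00-101, 001-11, 0011-1, 011-01, 0110-1, 01101-, 1--000, 1-1-00, 10000-, 101--0, 10101-, 110111, 11100-

110111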